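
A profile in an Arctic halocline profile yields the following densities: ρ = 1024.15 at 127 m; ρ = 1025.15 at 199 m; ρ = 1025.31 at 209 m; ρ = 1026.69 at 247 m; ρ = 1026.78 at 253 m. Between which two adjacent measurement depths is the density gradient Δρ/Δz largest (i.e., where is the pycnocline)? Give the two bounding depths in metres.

Compute the density gradient over each adjacent pair:
  127–199 m: Δρ/Δz = 1.00/72 = 0.014 kg m⁻⁴
  199–209 m: Δρ/Δz = 0.16/10 = 0.016 kg m⁻⁴
  209–247 m: Δρ/Δz = 1.38/38 = 0.036 kg m⁻⁴
  247–253 m: Δρ/Δz = 0.09/6 = 0.015 kg m⁻⁴
The largest gradient is in the 209–247 m interval — the pycnocline.

209–247 m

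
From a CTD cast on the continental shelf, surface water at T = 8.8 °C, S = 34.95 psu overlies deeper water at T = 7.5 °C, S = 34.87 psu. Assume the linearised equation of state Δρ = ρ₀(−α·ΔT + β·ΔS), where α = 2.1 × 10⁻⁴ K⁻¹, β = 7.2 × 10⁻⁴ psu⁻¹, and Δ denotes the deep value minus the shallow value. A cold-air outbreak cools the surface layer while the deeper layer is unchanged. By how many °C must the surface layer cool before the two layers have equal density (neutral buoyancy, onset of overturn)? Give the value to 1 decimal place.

Neutral buoyancy requires Δρ = 0, i.e. −α(T_deep − T_surf′) + β(S_deep − S_surf) = 0.
T_surf′ = T_deep − (β/α)·ΔS = 7.5 − (7.2 × 10⁻⁴/2.1 × 10⁻⁴)·(-0.08) = 7.774 °C.
Cooling required: 8.8 − (7.774) = 1.026 °C.

1.0 °C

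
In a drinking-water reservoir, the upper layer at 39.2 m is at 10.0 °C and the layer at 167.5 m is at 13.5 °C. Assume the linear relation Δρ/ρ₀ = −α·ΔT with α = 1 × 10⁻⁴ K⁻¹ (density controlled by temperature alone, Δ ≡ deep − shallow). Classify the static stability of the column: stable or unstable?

ΔT = 13.5 − 10.0 = +3.5 K, so Δρ/ρ₀ = −αΔT = -3.50 × 10⁻⁴.
Δρ/ρ₀ < 0, so Δρ < 0: deeper water is lighter → statically unstable; the column would overturn.

unstable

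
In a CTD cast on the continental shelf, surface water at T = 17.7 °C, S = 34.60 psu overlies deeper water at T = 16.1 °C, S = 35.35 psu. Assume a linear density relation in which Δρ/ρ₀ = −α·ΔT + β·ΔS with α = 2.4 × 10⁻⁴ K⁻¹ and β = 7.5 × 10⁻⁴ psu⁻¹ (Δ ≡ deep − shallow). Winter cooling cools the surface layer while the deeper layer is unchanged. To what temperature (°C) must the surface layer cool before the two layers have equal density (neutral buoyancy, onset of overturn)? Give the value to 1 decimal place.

Neutral buoyancy requires Δρ = 0, i.e. −α(T_deep − T_surf′) + β(S_deep − S_surf) = 0.
T_surf′ = T_deep − (β/α)·ΔS = 16.1 − (7.5 × 10⁻⁴/2.4 × 10⁻⁴)·(+0.75) = 13.756 °C.
Cooling required: 17.7 − (13.756) = 3.944 °C.

13.8 °C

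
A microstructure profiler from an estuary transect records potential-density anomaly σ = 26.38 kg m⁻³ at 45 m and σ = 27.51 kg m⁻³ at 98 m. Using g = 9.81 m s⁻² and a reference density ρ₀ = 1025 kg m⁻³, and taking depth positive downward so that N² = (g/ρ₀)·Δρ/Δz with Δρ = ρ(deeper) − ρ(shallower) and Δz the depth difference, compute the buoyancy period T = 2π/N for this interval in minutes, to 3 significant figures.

Δρ = 1027.51 − 1026.38 = 1.13 kg m⁻³ over Δz = 98 − 45 = 53 m.
N² = (9.81/1025) × (1.13/53) = 2.0406 × 10⁻⁴ s⁻².
N = √(2.0406 × 10⁻⁴) = 0.014285 rad s⁻¹, so T = 2π/N = 439.84 s = 7.3307 min ≈ 7.33 min.

7.33 min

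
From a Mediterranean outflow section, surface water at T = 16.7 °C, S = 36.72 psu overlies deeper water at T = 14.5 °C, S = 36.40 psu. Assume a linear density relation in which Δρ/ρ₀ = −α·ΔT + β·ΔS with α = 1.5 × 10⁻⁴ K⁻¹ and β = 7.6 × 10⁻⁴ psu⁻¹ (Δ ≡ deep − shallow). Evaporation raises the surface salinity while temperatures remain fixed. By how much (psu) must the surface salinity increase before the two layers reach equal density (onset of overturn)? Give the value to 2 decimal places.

0.11 psu

Neutral buoyancy requires −α(T_deep − T_surf) + β(S_deep − S_surf′) = 0.
S_surf′ = S_deep − (α/β)·ΔT = 36.40 − (1.5 × 10⁻⁴/7.6 × 10⁻⁴)·(-2.2) = 36.8342 psu.
Increase required: 36.8342 − 36.72 = 0.1142 psu.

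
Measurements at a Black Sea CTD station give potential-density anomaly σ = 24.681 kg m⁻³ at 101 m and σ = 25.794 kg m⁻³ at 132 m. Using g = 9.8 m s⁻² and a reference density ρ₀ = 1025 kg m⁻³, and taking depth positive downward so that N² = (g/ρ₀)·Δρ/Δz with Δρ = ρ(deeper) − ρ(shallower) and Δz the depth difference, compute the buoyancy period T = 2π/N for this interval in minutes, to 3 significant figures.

5.65 min

Δρ = 1025.794 − 1024.681 = 1.113 kg m⁻³ over Δz = 132 − 101 = 31 m.
N² = (9.8/1025) × (1.113/31) = 3.4327 × 10⁻⁴ s⁻².
N = √(3.4327 × 10⁻⁴) = 0.018528 rad s⁻¹, so T = 2π/N = 339.12 s = 5.6520 min ≈ 5.65 min.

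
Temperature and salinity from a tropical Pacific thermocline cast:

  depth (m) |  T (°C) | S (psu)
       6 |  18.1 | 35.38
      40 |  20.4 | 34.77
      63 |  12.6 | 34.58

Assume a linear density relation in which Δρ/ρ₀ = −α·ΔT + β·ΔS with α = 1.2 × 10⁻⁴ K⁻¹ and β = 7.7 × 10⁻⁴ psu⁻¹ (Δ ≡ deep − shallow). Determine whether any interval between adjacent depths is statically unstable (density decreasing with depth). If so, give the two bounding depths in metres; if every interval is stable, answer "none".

Evaluate Δρ/ρ₀ = −αΔT + βΔS across each adjacent pair:
  6–40 m: −αΔT+βΔS = −(1.2 × 10⁻⁴)(+2.3)+(7.7 × 10⁻⁴)(-0.61) = -7.5 × 10⁻⁴ → UNSTABLE
  40–63 m: −αΔT+βΔS = −(1.2 × 10⁻⁴)(-7.8)+(7.7 × 10⁻⁴)(-0.19) = 7.9 × 10⁻⁴ → stable
The 6–40 m interval has Δρ < 0: lighter water underlies denser water.

6–40 m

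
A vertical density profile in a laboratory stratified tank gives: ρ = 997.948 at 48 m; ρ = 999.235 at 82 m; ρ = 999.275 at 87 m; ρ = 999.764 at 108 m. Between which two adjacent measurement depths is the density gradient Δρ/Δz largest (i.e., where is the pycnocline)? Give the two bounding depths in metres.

Compute the density gradient over each adjacent pair:
  48–82 m: Δρ/Δz = 1.287/34 = 0.038 kg m⁻⁴
  82–87 m: Δρ/Δz = 0.040/5 = 8.0 × 10⁻³ kg m⁻⁴
  87–108 m: Δρ/Δz = 0.489/21 = 0.023 kg m⁻⁴
The largest gradient is in the 48–82 m interval — the pycnocline.

48–82 m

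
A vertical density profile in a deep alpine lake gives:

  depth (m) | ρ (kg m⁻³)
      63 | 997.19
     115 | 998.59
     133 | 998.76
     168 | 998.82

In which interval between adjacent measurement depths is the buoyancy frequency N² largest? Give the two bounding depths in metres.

Compute the density gradient over each adjacent pair:
  63–115 m: Δρ/Δz = 1.40/52 = 0.027 kg m⁻⁴
  115–133 m: Δρ/Δz = 0.17/18 = 9.4 × 10⁻³ kg m⁻⁴
  133–168 m: Δρ/Δz = 0.06/35 = 1.7 × 10⁻³ kg m⁻⁴
The largest gradient is in the 63–115 m interval — the pycnocline.

63–115 m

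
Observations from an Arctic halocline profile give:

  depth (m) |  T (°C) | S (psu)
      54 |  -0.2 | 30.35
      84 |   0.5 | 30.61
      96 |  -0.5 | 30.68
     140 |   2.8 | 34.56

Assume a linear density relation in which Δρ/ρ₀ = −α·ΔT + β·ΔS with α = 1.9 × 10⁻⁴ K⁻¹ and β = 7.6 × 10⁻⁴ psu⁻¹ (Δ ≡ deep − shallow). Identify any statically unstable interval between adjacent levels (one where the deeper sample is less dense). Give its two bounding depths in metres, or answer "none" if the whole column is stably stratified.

Evaluate Δρ/ρ₀ = −αΔT + βΔS across each adjacent pair:
  54–84 m: −αΔT+βΔS = −(1.9 × 10⁻⁴)(+0.7)+(7.6 × 10⁻⁴)(+0.26) = 6.5 × 10⁻⁵ → stable
  84–96 m: −αΔT+βΔS = −(1.9 × 10⁻⁴)(-1.0)+(7.6 × 10⁻⁴)(+0.07) = 2.4 × 10⁻⁴ → stable
  96–140 m: −αΔT+βΔS = −(1.9 × 10⁻⁴)(+3.3)+(7.6 × 10⁻⁴)(+3.88) = 2.3 × 10⁻³ → stable
Every interval has Δρ > 0: the column is stably stratified throughout.

none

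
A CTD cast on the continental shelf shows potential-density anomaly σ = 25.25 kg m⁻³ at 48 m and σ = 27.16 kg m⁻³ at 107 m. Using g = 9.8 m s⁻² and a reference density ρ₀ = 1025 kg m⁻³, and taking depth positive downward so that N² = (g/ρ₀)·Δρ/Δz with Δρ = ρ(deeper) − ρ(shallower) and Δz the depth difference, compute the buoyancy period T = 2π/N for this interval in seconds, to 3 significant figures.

357 s

Δρ = 1027.16 − 1025.25 = 1.91 kg m⁻³ over Δz = 107 − 48 = 59 m.
N² = (9.8/1025) × (1.91/59) = 3.0952 × 10⁻⁴ s⁻².
N = √(3.0952 × 10⁻⁴) = 0.017593 rad s⁻¹, so T = 2π/N = 357.14 s ≈ 357 s.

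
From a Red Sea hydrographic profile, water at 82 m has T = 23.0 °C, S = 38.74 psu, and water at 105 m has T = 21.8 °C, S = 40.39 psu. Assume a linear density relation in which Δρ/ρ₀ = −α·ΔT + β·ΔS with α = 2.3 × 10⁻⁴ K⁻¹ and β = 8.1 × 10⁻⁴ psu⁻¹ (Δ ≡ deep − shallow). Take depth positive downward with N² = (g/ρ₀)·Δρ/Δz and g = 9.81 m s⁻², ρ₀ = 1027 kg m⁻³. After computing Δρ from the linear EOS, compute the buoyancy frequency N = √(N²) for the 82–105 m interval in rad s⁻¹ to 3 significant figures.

0.0262 rad s⁻¹

ΔT = -1.2 K, ΔS = +1.65 psu (deep − shallow).
Δρ/ρ₀ = −αΔT + βΔS = 2.76 × 10⁻⁴ + 1.3365 × 10⁻³ = 1.6125 × 10⁻³, so Δρ ≈ 1.656 kg m⁻³.
N² = (g/ρ₀)·Δρ/Δz = g·(Δρ/ρ₀)/Δz = 9.81 × 1.6125 × 10⁻³ / 23 = 6.8777 × 10⁻⁴ s⁻².
N = √(6.8777 × 10⁻⁴) = 0.026225 rad s⁻¹ ≈ 0.0262 rad s⁻¹.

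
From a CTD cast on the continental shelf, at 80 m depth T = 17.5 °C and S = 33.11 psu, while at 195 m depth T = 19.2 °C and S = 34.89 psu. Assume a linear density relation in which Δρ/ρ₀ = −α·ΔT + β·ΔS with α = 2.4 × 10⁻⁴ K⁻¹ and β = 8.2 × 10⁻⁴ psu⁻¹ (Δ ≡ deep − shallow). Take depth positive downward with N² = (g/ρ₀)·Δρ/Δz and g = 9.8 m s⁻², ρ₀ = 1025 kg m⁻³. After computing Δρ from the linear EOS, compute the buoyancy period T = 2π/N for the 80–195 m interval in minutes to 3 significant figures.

11.1 min

ΔT = +1.7 K, ΔS = +1.78 psu (deep − shallow).
Δρ/ρ₀ = −αΔT + βΔS = -4.08 × 10⁻⁴ + 1.4596 × 10⁻³ = 1.0516 × 10⁻³, so Δρ ≈ 1.078 kg m⁻³.
N² = (g/ρ₀)·Δρ/Δz = g·(Δρ/ρ₀)/Δz = 9.8 × 1.0516 × 10⁻³ / 115 = 8.9615 × 10⁻⁵ s⁻².
N = √(8.9615 × 10⁻⁵) = 9.4665 × 10⁻³ rad s⁻¹ → T = 2π/N = 663.73 s = 11.062 min ≈ 11.1 min.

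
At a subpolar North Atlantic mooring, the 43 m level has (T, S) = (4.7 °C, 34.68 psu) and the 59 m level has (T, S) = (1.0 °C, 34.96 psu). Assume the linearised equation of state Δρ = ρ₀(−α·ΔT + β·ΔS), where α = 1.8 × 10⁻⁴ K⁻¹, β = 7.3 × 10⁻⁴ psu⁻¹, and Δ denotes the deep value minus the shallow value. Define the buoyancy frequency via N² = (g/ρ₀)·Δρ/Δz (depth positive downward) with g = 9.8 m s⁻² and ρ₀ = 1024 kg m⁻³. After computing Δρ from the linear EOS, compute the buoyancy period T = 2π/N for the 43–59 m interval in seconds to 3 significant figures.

ΔT = -3.7 K, ΔS = +0.28 psu (deep − shallow).
Δρ/ρ₀ = −αΔT + βΔS = 6.66 × 10⁻⁴ + 2.044 × 10⁻⁴ = 8.704 × 10⁻⁴, so Δρ ≈ 0.8913 kg m⁻³.
N² = (g/ρ₀)·Δρ/Δz = g·(Δρ/ρ₀)/Δz = 9.8 × 8.704 × 10⁻⁴ / 16 = 5.3312 × 10⁻⁴ s⁻².
N = √(5.3312 × 10⁻⁴) = 0.023089 rad s⁻¹ → T = 2π/N = 272.13 s ≈ 272 s.

272 s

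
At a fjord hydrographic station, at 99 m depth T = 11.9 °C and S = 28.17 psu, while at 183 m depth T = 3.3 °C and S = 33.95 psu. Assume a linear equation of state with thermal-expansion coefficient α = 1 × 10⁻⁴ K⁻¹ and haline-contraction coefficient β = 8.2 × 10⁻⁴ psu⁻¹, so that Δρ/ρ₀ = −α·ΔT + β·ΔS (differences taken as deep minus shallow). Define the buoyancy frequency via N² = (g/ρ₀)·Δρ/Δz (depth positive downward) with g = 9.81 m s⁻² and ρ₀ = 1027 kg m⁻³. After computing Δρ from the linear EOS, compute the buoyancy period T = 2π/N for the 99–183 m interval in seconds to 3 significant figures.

ΔT = -8.6 K, ΔS = +5.78 psu (deep − shallow).
Δρ/ρ₀ = −αΔT + βΔS = 8.60 × 10⁻⁴ + 4.7396 × 10⁻³ = 5.5996 × 10⁻³, so Δρ ≈ 5.751 kg m⁻³.
N² = (g/ρ₀)·Δρ/Δz = g·(Δρ/ρ₀)/Δz = 9.81 × 5.5996 × 10⁻³ / 84 = 6.5395 × 10⁻⁴ s⁻².
N = √(6.5395 × 10⁻⁴) = 0.025572 rad s⁻¹ → T = 2π/N = 245.71 s ≈ 246 s.

246 s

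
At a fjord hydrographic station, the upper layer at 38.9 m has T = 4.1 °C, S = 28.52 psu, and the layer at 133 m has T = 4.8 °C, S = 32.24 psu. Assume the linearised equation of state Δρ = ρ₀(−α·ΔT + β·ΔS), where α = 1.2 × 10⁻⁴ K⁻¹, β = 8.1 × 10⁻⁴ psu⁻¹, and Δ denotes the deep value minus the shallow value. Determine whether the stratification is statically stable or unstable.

ΔT = 4.8 − 4.1 = +0.7 K and ΔS = 32.24 − 28.52 = +3.72 psu (deep − shallow).
−αΔT = -8.40 × 10⁻⁵; βΔS = 3.0132 × 10⁻³; sum Δρ/ρ₀ = 2.9292 × 10⁻³.
Δρ/ρ₀ > 0, so Δρ > 0: deeper water is denser → statically stable.

stable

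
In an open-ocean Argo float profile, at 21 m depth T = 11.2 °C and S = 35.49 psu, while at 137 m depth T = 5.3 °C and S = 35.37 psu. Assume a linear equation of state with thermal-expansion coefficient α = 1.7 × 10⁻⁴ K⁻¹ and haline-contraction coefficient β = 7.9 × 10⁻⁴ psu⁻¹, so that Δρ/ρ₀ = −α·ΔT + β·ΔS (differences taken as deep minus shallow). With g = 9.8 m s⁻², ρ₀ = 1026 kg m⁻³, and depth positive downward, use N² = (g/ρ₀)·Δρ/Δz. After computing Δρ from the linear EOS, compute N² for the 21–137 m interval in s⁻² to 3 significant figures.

7.67 × 10⁻⁵ s⁻²

ΔT = -5.9 K, ΔS = -0.12 psu (deep − shallow).
Δρ/ρ₀ = −αΔT + βΔS = 1.003 × 10⁻³ − 9.48 × 10⁻⁵ = 9.082 × 10⁻⁴, so Δρ ≈ 0.9318 kg m⁻³.
N² = (g/ρ₀)·Δρ/Δz = g·(Δρ/ρ₀)/Δz = 9.8 × 9.082 × 10⁻⁴ / 116 = 7.6727 × 10⁻⁵ s⁻² ≈ 7.67 × 10⁻⁵ s⁻².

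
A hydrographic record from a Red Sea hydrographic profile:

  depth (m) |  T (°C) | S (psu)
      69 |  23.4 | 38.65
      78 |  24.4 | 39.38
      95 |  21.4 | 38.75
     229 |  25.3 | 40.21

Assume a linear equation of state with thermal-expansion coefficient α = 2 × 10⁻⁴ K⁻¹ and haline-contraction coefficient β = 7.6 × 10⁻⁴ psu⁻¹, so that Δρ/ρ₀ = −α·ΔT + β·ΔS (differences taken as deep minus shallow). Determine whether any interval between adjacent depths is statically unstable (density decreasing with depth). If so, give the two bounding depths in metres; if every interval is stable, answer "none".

Evaluate Δρ/ρ₀ = −αΔT + βΔS across each adjacent pair:
  69–78 m: −αΔT+βΔS = −(2 × 10⁻⁴)(+1.0)+(7.6 × 10⁻⁴)(+0.73) = 3.5 × 10⁻⁴ → stable
  78–95 m: −αΔT+βΔS = −(2 × 10⁻⁴)(-3.0)+(7.6 × 10⁻⁴)(-0.63) = 1.2 × 10⁻⁴ → stable
  95–229 m: −αΔT+βΔS = −(2 × 10⁻⁴)(+3.9)+(7.6 × 10⁻⁴)(+1.46) = 3.3 × 10⁻⁴ → stable
Every interval has Δρ > 0: the column is stably stratified throughout.

none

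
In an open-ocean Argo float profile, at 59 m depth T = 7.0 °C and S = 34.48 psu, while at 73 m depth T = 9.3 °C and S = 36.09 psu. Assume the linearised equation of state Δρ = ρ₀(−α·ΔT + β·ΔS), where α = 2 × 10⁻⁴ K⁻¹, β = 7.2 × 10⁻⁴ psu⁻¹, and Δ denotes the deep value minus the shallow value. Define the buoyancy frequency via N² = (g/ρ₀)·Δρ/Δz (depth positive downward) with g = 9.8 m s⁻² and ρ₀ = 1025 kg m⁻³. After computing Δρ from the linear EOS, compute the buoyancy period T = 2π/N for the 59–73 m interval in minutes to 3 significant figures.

ΔT = +2.3 K, ΔS = +1.61 psu (deep − shallow).
Δρ/ρ₀ = −αΔT + βΔS = -4.60 × 10⁻⁴ + 1.1592 × 10⁻³ = 6.992 × 10⁻⁴, so Δρ ≈ 0.7167 kg m⁻³.
N² = (g/ρ₀)·Δρ/Δz = g·(Δρ/ρ₀)/Δz = 9.8 × 6.992 × 10⁻⁴ / 14 = 4.8944 × 10⁻⁴ s⁻².
N = √(4.8944 × 10⁻⁴) = 0.022123 rad s⁻¹ → T = 2π/N = 284.01 s = 4.7335 min ≈ 4.73 min.

4.73 min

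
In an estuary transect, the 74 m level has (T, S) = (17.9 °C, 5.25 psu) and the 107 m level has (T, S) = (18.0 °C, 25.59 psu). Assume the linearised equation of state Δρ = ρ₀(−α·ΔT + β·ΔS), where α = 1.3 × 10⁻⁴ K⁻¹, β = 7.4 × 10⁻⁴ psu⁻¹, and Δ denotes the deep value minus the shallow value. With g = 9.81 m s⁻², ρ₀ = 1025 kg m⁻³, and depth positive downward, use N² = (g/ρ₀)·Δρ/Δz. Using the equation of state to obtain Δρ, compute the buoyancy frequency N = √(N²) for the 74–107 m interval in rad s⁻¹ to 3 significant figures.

ΔT = +0.1 K, ΔS = +20.34 psu (deep − shallow).
Δρ/ρ₀ = −αΔT + βΔS = -1.30 × 10⁻⁵ + 0.0150516 = 0.0150386, so Δρ ≈ 15.41 kg m⁻³.
N² = (g/ρ₀)·Δρ/Δz = g·(Δρ/ρ₀)/Δz = 9.81 × 0.0150386 / 33 = 4.4706 × 10⁻³ s⁻².
N = √(4.4706 × 10⁻³) = 0.066863 rad s⁻¹ ≈ 0.0669 rad s⁻¹.

0.0669 rad s⁻¹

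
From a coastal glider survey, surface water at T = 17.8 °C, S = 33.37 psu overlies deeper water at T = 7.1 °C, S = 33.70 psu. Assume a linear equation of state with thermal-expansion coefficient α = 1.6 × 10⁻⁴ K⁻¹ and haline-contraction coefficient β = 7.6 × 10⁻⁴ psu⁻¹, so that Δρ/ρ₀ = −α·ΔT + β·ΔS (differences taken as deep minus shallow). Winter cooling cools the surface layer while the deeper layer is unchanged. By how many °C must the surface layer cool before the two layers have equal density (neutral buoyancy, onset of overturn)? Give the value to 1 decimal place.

12.3 °C

Neutral buoyancy requires Δρ = 0, i.e. −α(T_deep − T_surf′) + β(S_deep − S_surf) = 0.
T_surf′ = T_deep − (β/α)·ΔS = 7.1 − (7.6 × 10⁻⁴/1.6 × 10⁻⁴)·(+0.33) = 5.532 °C.
Cooling required: 17.8 − (5.532) = 12.268 °C.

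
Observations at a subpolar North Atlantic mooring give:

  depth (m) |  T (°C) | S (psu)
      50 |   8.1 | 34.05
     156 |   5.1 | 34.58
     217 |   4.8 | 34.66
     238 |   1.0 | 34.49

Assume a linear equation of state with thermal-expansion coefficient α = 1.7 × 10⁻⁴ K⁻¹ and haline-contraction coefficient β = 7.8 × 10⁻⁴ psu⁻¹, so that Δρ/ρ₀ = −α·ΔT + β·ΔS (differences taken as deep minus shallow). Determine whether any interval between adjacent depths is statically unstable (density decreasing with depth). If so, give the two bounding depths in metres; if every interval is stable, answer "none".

none

Evaluate Δρ/ρ₀ = −αΔT + βΔS across each adjacent pair:
  50–156 m: −αΔT+βΔS = −(1.7 × 10⁻⁴)(-3.0)+(7.8 × 10⁻⁴)(+0.53) = 9.2 × 10⁻⁴ → stable
  156–217 m: −αΔT+βΔS = −(1.7 × 10⁻⁴)(-0.3)+(7.8 × 10⁻⁴)(+0.08) = 1.1 × 10⁻⁴ → stable
  217–238 m: −αΔT+βΔS = −(1.7 × 10⁻⁴)(-3.8)+(7.8 × 10⁻⁴)(-0.17) = 5.1 × 10⁻⁴ → stable
Every interval has Δρ > 0: the column is stably stratified throughout.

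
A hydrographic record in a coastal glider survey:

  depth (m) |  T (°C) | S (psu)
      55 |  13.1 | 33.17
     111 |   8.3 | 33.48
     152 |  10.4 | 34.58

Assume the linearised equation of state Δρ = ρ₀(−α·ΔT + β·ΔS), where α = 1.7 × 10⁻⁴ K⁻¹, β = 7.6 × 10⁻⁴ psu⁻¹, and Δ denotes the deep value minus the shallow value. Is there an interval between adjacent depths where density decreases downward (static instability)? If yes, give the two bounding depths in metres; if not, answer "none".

Evaluate Δρ/ρ₀ = −αΔT + βΔS across each adjacent pair:
  55–111 m: −αΔT+βΔS = −(1.7 × 10⁻⁴)(-4.8)+(7.6 × 10⁻⁴)(+0.31) = 1.1 × 10⁻³ → stable
  111–152 m: −αΔT+βΔS = −(1.7 × 10⁻⁴)(+2.1)+(7.6 × 10⁻⁴)(+1.10) = 4.8 × 10⁻⁴ → stable
Every interval has Δρ > 0: the column is stably stratified throughout.

none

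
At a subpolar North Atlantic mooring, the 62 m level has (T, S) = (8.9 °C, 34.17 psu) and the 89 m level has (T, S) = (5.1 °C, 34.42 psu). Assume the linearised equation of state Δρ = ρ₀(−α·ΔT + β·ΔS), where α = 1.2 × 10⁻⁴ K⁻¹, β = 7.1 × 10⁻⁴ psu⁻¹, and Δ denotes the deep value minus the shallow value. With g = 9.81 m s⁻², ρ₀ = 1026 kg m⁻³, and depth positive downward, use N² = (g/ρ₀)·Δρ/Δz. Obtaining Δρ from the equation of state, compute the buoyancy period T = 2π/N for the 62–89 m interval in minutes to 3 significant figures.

6.90 min

ΔT = -3.8 K, ΔS = +0.25 psu (deep − shallow).
Δρ/ρ₀ = −αΔT + βΔS = 4.56 × 10⁻⁴ + 1.775 × 10⁻⁴ = 6.335 × 10⁻⁴, so Δρ ≈ 0.6500 kg m⁻³.
N² = (g/ρ₀)·Δρ/Δz = g·(Δρ/ρ₀)/Δz = 9.81 × 6.335 × 10⁻⁴ / 27 = 2.3017 × 10⁻⁴ s⁻².
N = √(2.3017 × 10⁻⁴) = 0.015171 rad s⁻¹ → T = 2π/N = 414.16 s = 6.9027 min ≈ 6.90 min.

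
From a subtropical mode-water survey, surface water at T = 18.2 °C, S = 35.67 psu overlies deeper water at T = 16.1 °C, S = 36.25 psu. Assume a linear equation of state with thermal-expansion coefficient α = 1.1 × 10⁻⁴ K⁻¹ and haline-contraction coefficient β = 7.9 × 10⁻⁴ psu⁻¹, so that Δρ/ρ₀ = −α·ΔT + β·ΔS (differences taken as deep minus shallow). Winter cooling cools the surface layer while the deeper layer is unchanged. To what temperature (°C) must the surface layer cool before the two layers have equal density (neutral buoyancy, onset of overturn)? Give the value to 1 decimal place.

Neutral buoyancy requires Δρ = 0, i.e. −α(T_deep − T_surf′) + β(S_deep − S_surf) = 0.
T_surf′ = T_deep − (β/α)·ΔS = 16.1 − (7.9 × 10⁻⁴/1.1 × 10⁻⁴)·(+0.58) = 11.935 °C.
Cooling required: 18.2 − (11.935) = 6.265 °C.

11.9 °C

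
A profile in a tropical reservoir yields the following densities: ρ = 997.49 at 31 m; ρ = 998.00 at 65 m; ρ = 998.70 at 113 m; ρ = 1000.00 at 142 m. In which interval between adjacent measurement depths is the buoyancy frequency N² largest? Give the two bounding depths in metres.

113–142 m

Compute the density gradient over each adjacent pair:
  31–65 m: Δρ/Δz = 0.51/34 = 0.015 kg m⁻⁴
  65–113 m: Δρ/Δz = 0.70/48 = 0.015 kg m⁻⁴
  113–142 m: Δρ/Δz = 1.30/29 = 0.045 kg m⁻⁴
The largest gradient is in the 113–142 m interval — the pycnocline.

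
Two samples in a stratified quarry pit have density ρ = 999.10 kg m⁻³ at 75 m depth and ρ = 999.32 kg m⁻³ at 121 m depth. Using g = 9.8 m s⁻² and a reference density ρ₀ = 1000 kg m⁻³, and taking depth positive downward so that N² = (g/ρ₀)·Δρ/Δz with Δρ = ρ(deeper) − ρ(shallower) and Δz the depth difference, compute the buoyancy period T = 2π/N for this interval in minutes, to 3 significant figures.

Δρ = 999.32 − 999.10 = 0.22 kg m⁻³ over Δz = 121 − 75 = 46 m.
N² = (9.8/1000) × (0.22/46) = 4.6870 × 10⁻⁵ s⁻².
N = √(4.6870 × 10⁻⁵) = 6.8462 × 10⁻³ rad s⁻¹, so T = 2π/N = 917.76 s = 15.296 min ≈ 15.3 min.

15.3 min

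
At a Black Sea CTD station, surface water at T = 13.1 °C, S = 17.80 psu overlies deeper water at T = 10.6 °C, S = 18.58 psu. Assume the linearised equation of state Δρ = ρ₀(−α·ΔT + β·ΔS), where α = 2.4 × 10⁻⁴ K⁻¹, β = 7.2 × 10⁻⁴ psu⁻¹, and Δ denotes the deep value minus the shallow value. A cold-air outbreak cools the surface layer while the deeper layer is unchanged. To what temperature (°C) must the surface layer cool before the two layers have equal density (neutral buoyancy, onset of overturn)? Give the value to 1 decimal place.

8.3 °C

Neutral buoyancy requires Δρ = 0, i.e. −α(T_deep − T_surf′) + β(S_deep − S_surf) = 0.
T_surf′ = T_deep − (β/α)·ΔS = 10.6 − (7.2 × 10⁻⁴/2.4 × 10⁻⁴)·(+0.78) = 8.260 °C.
Cooling required: 13.1 − (8.260) = 4.840 °C.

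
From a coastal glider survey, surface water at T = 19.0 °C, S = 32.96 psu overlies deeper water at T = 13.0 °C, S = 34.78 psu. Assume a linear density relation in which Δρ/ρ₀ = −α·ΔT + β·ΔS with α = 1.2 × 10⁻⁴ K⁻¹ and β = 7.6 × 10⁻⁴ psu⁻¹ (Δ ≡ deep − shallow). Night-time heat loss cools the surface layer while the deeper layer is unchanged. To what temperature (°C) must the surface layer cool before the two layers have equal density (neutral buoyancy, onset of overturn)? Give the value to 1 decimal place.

Neutral buoyancy requires Δρ = 0, i.e. −α(T_deep − T_surf′) + β(S_deep − S_surf) = 0.
T_surf′ = T_deep − (β/α)·ΔS = 13.0 − (7.6 × 10⁻⁴/1.2 × 10⁻⁴)·(+1.82) = 1.473 °C.
Cooling required: 19.0 − (1.473) = 17.527 °C.

1.5 °C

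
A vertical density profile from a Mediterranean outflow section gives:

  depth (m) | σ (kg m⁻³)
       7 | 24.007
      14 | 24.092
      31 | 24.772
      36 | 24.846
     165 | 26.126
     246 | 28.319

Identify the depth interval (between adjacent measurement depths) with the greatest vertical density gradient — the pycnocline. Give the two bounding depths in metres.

Compute the density gradient over each adjacent pair:
  7–14 m: Δρ/Δz = 0.085/7 = 0.012 kg m⁻⁴
  14–31 m: Δρ/Δz = 0.680/17 = 0.040 kg m⁻⁴
  31–36 m: Δρ/Δz = 0.074/5 = 0.015 kg m⁻⁴
  36–165 m: Δρ/Δz = 1.280/129 = 9.9 × 10⁻³ kg m⁻⁴
  165–246 m: Δρ/Δz = 2.193/81 = 0.027 kg m⁻⁴
The largest gradient is in the 14–31 m interval — the pycnocline.

14–31 m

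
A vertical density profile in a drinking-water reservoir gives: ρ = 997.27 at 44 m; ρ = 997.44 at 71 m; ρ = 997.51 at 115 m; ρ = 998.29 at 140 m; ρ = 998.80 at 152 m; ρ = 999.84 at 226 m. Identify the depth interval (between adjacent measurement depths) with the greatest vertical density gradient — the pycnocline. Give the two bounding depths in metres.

Compute the density gradient over each adjacent pair:
  44–71 m: Δρ/Δz = 0.17/27 = 6.3 × 10⁻³ kg m⁻⁴
  71–115 m: Δρ/Δz = 0.07/44 = 1.6 × 10⁻³ kg m⁻⁴
  115–140 m: Δρ/Δz = 0.78/25 = 0.031 kg m⁻⁴
  140–152 m: Δρ/Δz = 0.51/12 = 0.043 kg m⁻⁴
  152–226 m: Δρ/Δz = 1.04/74 = 0.014 kg m⁻⁴
The largest gradient is in the 140–152 m interval — the pycnocline.

140–152 m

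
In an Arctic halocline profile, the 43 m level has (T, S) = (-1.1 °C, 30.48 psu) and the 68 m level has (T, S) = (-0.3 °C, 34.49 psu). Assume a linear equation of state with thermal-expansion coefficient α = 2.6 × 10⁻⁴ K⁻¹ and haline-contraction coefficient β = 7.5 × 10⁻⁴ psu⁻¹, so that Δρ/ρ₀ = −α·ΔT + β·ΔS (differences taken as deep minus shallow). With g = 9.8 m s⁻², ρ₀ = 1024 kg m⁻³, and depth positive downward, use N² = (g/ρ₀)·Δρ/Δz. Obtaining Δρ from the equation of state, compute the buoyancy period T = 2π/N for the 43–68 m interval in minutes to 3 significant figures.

3.16 min

ΔT = +0.8 K, ΔS = +4.01 psu (deep − shallow).
Δρ/ρ₀ = −αΔT + βΔS = -2.08 × 10⁻⁴ + 3.0075 × 10⁻³ = 2.7995 × 10⁻³, so Δρ ≈ 2.867 kg m⁻³.
N² = (g/ρ₀)·Δρ/Δz = g·(Δρ/ρ₀)/Δz = 9.8 × 2.7995 × 10⁻³ / 25 = 1.0974 × 10⁻³ s⁻².
N = √(1.0974 × 10⁻³) = 0.033127 rad s⁻¹ → T = 2π/N = 189.67 s = 3.1612 min ≈ 3.16 min.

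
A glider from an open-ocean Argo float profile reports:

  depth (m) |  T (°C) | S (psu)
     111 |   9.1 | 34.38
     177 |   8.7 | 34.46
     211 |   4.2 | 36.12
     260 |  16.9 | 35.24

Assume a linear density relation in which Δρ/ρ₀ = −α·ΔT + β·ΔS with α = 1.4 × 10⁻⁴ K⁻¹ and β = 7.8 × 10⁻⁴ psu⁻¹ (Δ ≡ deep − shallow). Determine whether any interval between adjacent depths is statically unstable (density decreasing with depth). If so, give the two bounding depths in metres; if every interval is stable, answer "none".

Evaluate Δρ/ρ₀ = −αΔT + βΔS across each adjacent pair:
  111–177 m: −αΔT+βΔS = −(1.4 × 10⁻⁴)(-0.4)+(7.8 × 10⁻⁴)(+0.08) = 1.2 × 10⁻⁴ → stable
  177–211 m: −αΔT+βΔS = −(1.4 × 10⁻⁴)(-4.5)+(7.8 × 10⁻⁴)(+1.66) = 1.9 × 10⁻³ → stable
  211–260 m: −αΔT+βΔS = −(1.4 × 10⁻⁴)(+12.7)+(7.8 × 10⁻⁴)(-0.88) = -2.5 × 10⁻³ → UNSTABLE
The 211–260 m interval has Δρ < 0: lighter water underlies denser water.

211–260 m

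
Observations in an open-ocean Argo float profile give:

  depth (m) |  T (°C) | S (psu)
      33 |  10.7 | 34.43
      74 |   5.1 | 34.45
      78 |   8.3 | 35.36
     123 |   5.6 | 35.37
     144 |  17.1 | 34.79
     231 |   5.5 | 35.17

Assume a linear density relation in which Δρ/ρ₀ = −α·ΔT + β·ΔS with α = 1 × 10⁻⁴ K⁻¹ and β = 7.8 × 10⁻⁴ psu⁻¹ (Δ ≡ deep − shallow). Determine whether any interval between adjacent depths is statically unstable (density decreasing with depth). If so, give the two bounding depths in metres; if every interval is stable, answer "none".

Evaluate Δρ/ρ₀ = −αΔT + βΔS across each adjacent pair:
  33–74 m: −αΔT+βΔS = −(1 × 10⁻⁴)(-5.6)+(7.8 × 10⁻⁴)(+0.02) = 5.8 × 10⁻⁴ → stable
  74–78 m: −αΔT+βΔS = −(1 × 10⁻⁴)(+3.2)+(7.8 × 10⁻⁴)(+0.91) = 3.9 × 10⁻⁴ → stable
  78–123 m: −αΔT+βΔS = −(1 × 10⁻⁴)(-2.7)+(7.8 × 10⁻⁴)(+0.01) = 2.8 × 10⁻⁴ → stable
  123–144 m: −αΔT+βΔS = −(1 × 10⁻⁴)(+11.5)+(7.8 × 10⁻⁴)(-0.58) = -1.6 × 10⁻³ → UNSTABLE
  144–231 m: −αΔT+βΔS = −(1 × 10⁻⁴)(-11.6)+(7.8 × 10⁻⁴)(+0.38) = 1.5 × 10⁻³ → stable
The 123–144 m interval has Δρ < 0: lighter water underlies denser water.

123–144 m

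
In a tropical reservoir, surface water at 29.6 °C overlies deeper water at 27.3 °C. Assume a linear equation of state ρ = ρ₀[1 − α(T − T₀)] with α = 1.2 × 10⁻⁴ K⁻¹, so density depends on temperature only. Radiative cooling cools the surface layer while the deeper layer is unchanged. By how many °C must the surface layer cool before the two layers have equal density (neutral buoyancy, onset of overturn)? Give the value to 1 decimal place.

With temperature the only control, equal density requires T_surf′ = T_deep.
T_surf′ = 27.3 °C.
Cooling required: 29.6 − 27.3 = 2.3 °C.

2.3 °C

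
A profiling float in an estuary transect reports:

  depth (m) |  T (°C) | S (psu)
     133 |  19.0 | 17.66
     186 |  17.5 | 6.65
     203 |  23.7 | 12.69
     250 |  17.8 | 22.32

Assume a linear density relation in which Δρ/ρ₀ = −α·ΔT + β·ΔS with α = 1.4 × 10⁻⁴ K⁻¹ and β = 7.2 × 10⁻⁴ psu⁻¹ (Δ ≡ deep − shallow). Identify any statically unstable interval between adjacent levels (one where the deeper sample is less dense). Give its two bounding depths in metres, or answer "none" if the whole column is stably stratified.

133–186 m

Evaluate Δρ/ρ₀ = −αΔT + βΔS across each adjacent pair:
  133–186 m: −αΔT+βΔS = −(1.4 × 10⁻⁴)(-1.5)+(7.2 × 10⁻⁴)(-11.01) = -7.7 × 10⁻³ → UNSTABLE
  186–203 m: −αΔT+βΔS = −(1.4 × 10⁻⁴)(+6.2)+(7.2 × 10⁻⁴)(+6.04) = 3.5 × 10⁻³ → stable
  203–250 m: −αΔT+βΔS = −(1.4 × 10⁻⁴)(-5.9)+(7.2 × 10⁻⁴)(+9.63) = 7.8 × 10⁻³ → stable
The 133–186 m interval has Δρ < 0: lighter water underlies denser water.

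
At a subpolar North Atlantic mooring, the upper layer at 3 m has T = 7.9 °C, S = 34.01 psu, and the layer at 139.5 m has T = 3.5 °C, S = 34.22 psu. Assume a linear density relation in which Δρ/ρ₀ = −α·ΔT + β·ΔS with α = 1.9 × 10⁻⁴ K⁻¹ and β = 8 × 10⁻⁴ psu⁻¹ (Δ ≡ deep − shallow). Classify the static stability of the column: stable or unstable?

ΔT = 3.5 − 7.9 = -4.4 K and ΔS = 34.22 − 34.01 = +0.21 psu (deep − shallow).
−αΔT = 8.36 × 10⁻⁴; βΔS = 1.68 × 10⁻⁴; sum Δρ/ρ₀ = 1.004 × 10⁻³.
Δρ/ρ₀ > 0, so Δρ > 0: deeper water is denser → statically stable.

stable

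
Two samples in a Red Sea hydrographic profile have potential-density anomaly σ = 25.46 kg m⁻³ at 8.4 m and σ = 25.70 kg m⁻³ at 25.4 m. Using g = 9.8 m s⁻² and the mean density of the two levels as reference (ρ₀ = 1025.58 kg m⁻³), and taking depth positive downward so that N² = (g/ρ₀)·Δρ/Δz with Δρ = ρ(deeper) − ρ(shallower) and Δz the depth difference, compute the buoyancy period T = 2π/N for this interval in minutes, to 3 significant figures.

9.02 min

Δρ = 1025.70 − 1025.46 = 0.24 kg m⁻³ over Δz = 25.4 − 8.4 = 17 m.
N² = (9.8/1025.58) × (0.24/17) = 1.3490 × 10⁻⁴ s⁻².
N = √(1.3490 × 10⁻⁴) = 0.011615 rad s⁻¹, so T = 2π/N = 540.95 s = 9.0158 min ≈ 9.02 min.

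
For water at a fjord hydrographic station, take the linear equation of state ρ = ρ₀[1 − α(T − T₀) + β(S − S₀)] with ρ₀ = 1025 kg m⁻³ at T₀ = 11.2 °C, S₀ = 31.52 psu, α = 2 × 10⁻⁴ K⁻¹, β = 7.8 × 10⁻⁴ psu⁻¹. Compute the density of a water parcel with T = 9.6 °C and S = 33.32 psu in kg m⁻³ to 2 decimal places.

1026.77 kg m⁻³

T − T₀ = -1.6 K, S − S₀ = +1.80 psu.
Bracket = 1 − α·(-1.6) + β·(+1.80) = 1 + (1.724 × 10⁻³) = 1.0017240.
ρ = 1025 × 1.0017240 = 1026.77 kg m⁻³.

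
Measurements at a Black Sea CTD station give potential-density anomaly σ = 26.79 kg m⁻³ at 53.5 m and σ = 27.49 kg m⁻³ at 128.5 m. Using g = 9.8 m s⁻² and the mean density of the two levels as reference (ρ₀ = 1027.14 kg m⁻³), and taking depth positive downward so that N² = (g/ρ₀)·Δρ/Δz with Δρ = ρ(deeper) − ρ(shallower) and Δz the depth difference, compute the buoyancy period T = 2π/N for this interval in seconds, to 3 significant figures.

666 s

Δρ = 1027.49 − 1026.79 = 0.70 kg m⁻³ over Δz = 128.5 − 53.5 = 75 m.
N² = (9.8/1027.14) × (0.70/75) = 8.9050 × 10⁻⁵ s⁻².
N = √(8.9050 × 10⁻⁵) = 9.4366 × 10⁻³ rad s⁻¹, so T = 2π/N = 665.83 s ≈ 666 s.
Since Δρ > 0 the layer is stably stratified.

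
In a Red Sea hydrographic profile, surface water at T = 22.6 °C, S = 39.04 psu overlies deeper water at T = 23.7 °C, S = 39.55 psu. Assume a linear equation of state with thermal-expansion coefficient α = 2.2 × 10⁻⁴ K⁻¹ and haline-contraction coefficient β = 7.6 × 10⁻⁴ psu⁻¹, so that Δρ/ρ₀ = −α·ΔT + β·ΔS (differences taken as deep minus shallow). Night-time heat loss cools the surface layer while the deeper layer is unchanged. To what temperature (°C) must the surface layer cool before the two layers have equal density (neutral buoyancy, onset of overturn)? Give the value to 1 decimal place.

21.9 °C

Neutral buoyancy requires Δρ = 0, i.e. −α(T_deep − T_surf′) + β(S_deep − S_surf) = 0.
T_surf′ = T_deep − (β/α)·ΔS = 23.7 − (7.6 × 10⁻⁴/2.2 × 10⁻⁴)·(+0.51) = 21.938 °C.
Cooling required: 22.6 − (21.938) = 0.662 °C.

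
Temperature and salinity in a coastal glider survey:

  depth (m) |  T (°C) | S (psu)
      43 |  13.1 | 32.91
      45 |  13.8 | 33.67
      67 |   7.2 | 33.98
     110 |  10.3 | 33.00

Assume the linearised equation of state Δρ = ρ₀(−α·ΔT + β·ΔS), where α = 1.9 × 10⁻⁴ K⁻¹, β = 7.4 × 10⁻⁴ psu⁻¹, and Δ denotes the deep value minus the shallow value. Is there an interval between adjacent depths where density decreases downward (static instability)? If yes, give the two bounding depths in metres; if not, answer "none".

67–110 m

Evaluate Δρ/ρ₀ = −αΔT + βΔS across each adjacent pair:
  43–45 m: −αΔT+βΔS = −(1.9 × 10⁻⁴)(+0.7)+(7.4 × 10⁻⁴)(+0.76) = 4.3 × 10⁻⁴ → stable
  45–67 m: −αΔT+βΔS = −(1.9 × 10⁻⁴)(-6.6)+(7.4 × 10⁻⁴)(+0.31) = 1.5 × 10⁻³ → stable
  67–110 m: −αΔT+βΔS = −(1.9 × 10⁻⁴)(+3.1)+(7.4 × 10⁻⁴)(-0.98) = -1.3 × 10⁻³ → UNSTABLE
The 67–110 m interval has Δρ < 0: lighter water underlies denser water.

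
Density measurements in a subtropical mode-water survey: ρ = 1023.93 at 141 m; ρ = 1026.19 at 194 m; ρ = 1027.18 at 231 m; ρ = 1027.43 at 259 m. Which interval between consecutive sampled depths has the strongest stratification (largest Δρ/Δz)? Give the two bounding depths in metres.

Compute the density gradient over each adjacent pair:
  141–194 m: Δρ/Δz = 2.26/53 = 0.043 kg m⁻⁴
  194–231 m: Δρ/Δz = 0.99/37 = 0.027 kg m⁻⁴
  231–259 m: Δρ/Δz = 0.25/28 = 8.9 × 10⁻³ kg m⁻⁴
The largest gradient is in the 141–194 m interval — the pycnocline.

141–194 m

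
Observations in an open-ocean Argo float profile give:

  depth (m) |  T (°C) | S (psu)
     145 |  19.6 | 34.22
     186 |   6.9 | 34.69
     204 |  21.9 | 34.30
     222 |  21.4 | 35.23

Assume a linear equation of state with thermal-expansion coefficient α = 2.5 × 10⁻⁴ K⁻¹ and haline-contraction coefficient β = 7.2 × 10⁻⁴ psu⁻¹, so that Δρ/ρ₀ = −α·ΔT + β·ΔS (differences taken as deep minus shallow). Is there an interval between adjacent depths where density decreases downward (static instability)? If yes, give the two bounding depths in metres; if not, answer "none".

186–204 m

Evaluate Δρ/ρ₀ = −αΔT + βΔS across each adjacent pair:
  145–186 m: −αΔT+βΔS = −(2.5 × 10⁻⁴)(-12.7)+(7.2 × 10⁻⁴)(+0.47) = 3.5 × 10⁻³ → stable
  186–204 m: −αΔT+βΔS = −(2.5 × 10⁻⁴)(+15.0)+(7.2 × 10⁻⁴)(-0.39) = -4.0 × 10⁻³ → UNSTABLE
  204–222 m: −αΔT+βΔS = −(2.5 × 10⁻⁴)(-0.5)+(7.2 × 10⁻⁴)(+0.93) = 7.9 × 10⁻⁴ → stable
The 186–204 m interval has Δρ < 0: lighter water underlies denser water.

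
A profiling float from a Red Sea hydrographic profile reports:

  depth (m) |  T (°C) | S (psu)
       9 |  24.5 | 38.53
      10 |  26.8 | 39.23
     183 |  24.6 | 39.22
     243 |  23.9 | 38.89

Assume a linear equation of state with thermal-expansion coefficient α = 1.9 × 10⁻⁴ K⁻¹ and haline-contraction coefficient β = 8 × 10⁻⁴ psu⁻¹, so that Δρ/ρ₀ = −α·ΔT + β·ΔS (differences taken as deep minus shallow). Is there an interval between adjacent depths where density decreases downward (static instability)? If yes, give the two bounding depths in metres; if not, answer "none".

183–243 m

Evaluate Δρ/ρ₀ = −αΔT + βΔS across each adjacent pair:
  9–10 m: −αΔT+βΔS = −(1.9 × 10⁻⁴)(+2.3)+(8 × 10⁻⁴)(+0.70) = 1.2 × 10⁻⁴ → stable
  10–183 m: −αΔT+βΔS = −(1.9 × 10⁻⁴)(-2.2)+(8 × 10⁻⁴)(-0.01) = 4.1 × 10⁻⁴ → stable
  183–243 m: −αΔT+βΔS = −(1.9 × 10⁻⁴)(-0.7)+(8 × 10⁻⁴)(-0.33) = -1.3 × 10⁻⁴ → UNSTABLE
The 183–243 m interval has Δρ < 0: lighter water underlies denser water.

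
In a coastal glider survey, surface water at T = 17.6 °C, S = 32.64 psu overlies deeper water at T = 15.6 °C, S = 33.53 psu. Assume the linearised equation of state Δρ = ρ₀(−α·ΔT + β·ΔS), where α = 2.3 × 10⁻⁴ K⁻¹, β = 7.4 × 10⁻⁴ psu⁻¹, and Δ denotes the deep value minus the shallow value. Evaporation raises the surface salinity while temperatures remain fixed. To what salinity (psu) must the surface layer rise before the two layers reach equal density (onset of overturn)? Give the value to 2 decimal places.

34.15 psu

Neutral buoyancy requires −α(T_deep − T_surf) + β(S_deep − S_surf′) = 0.
S_surf′ = S_deep − (α/β)·ΔT = 33.53 − (2.3 × 10⁻⁴/7.4 × 10⁻⁴)·(-2.0) = 34.1516 psu.
Increase required: 34.1516 − 32.64 = 1.5116 psu.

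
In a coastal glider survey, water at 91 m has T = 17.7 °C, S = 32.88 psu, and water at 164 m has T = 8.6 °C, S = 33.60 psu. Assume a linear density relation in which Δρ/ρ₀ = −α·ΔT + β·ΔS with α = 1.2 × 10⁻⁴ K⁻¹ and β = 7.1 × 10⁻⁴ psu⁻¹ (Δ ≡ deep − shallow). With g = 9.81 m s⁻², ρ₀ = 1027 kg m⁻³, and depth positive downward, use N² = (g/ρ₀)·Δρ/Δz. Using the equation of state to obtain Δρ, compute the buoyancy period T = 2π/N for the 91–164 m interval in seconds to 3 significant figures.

ΔT = -9.1 K, ΔS = +0.72 psu (deep − shallow).
Δρ/ρ₀ = −αΔT + βΔS = 1.092 × 10⁻³ + 5.112 × 10⁻⁴ = 1.6032 × 10⁻³, so Δρ ≈ 1.646 kg m⁻³.
N² = (g/ρ₀)·Δρ/Δz = g·(Δρ/ρ₀)/Δz = 9.81 × 1.6032 × 10⁻³ / 73 = 2.1544 × 10⁻⁴ s⁻².
N = √(2.1544 × 10⁻⁴) = 0.014678 rad s⁻¹ → T = 2π/N = 428.07 s ≈ 428 s.

428 s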